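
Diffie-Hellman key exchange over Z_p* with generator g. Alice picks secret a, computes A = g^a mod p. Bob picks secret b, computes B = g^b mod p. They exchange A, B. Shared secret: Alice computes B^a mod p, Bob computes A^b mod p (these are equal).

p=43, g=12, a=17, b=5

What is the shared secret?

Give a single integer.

Answer: 12

Derivation:
A = 12^17 mod 43  (bits of 17 = 10001)
  bit 0 = 1: r = r^2 * 12 mod 43 = 1^2 * 12 = 1*12 = 12
  bit 1 = 0: r = r^2 mod 43 = 12^2 = 15
  bit 2 = 0: r = r^2 mod 43 = 15^2 = 10
  bit 3 = 0: r = r^2 mod 43 = 10^2 = 14
  bit 4 = 1: r = r^2 * 12 mod 43 = 14^2 * 12 = 24*12 = 30
  -> A = 30
B = 12^5 mod 43  (bits of 5 = 101)
  bit 0 = 1: r = r^2 * 12 mod 43 = 1^2 * 12 = 1*12 = 12
  bit 1 = 0: r = r^2 mod 43 = 12^2 = 15
  bit 2 = 1: r = r^2 * 12 mod 43 = 15^2 * 12 = 10*12 = 34
  -> B = 34
s = B^a = 34^17 mod 43  (bits of 17 = 10001)
  bit 0 = 1: r = r^2 * 34 mod 43 = 1^2 * 34 = 1*34 = 34
  bit 1 = 0: r = r^2 mod 43 = 34^2 = 38
  bit 2 = 0: r = r^2 mod 43 = 38^2 = 25
  bit 3 = 0: r = r^2 mod 43 = 25^2 = 23
  bit 4 = 1: r = r^2 * 34 mod 43 = 23^2 * 34 = 13*34 = 12
  -> s = B^a = 12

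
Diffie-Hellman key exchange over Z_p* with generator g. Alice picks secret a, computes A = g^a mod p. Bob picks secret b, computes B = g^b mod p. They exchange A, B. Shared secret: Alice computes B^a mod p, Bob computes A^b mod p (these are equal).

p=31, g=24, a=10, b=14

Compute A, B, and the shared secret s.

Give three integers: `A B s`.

A = 24^10 mod 31  (bits of 10 = 1010)
  bit 0 = 1: r = r^2 * 24 mod 31 = 1^2 * 24 = 1*24 = 24
  bit 1 = 0: r = r^2 mod 31 = 24^2 = 18
  bit 2 = 1: r = r^2 * 24 mod 31 = 18^2 * 24 = 14*24 = 26
  bit 3 = 0: r = r^2 mod 31 = 26^2 = 25
  -> A = 25
B = 24^14 mod 31  (bits of 14 = 1110)
  bit 0 = 1: r = r^2 * 24 mod 31 = 1^2 * 24 = 1*24 = 24
  bit 1 = 1: r = r^2 * 24 mod 31 = 24^2 * 24 = 18*24 = 29
  bit 2 = 1: r = r^2 * 24 mod 31 = 29^2 * 24 = 4*24 = 3
  bit 3 = 0: r = r^2 mod 31 = 3^2 = 9
  -> B = 9
s = B^a = 9^10 mod 31  (bits of 10 = 1010)
  bit 0 = 1: r = r^2 * 9 mod 31 = 1^2 * 9 = 1*9 = 9
  bit 1 = 0: r = r^2 mod 31 = 9^2 = 19
  bit 2 = 1: r = r^2 * 9 mod 31 = 19^2 * 9 = 20*9 = 25
  bit 3 = 0: r = r^2 mod 31 = 25^2 = 5
  -> s = B^a = 5

Answer: 25 9 5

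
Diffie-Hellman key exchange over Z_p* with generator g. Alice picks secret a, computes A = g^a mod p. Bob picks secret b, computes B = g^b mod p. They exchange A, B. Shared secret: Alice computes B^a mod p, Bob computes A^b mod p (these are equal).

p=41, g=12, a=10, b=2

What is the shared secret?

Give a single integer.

Answer: 40

Derivation:
A = 12^10 mod 41  (bits of 10 = 1010)
  bit 0 = 1: r = r^2 * 12 mod 41 = 1^2 * 12 = 1*12 = 12
  bit 1 = 0: r = r^2 mod 41 = 12^2 = 21
  bit 2 = 1: r = r^2 * 12 mod 41 = 21^2 * 12 = 31*12 = 3
  bit 3 = 0: r = r^2 mod 41 = 3^2 = 9
  -> A = 9
B = 12^2 mod 41  (bits of 2 = 10)
  bit 0 = 1: r = r^2 * 12 mod 41 = 1^2 * 12 = 1*12 = 12
  bit 1 = 0: r = r^2 mod 41 = 12^2 = 21
  -> B = 21
s = B^a = 21^10 mod 41  (bits of 10 = 1010)
  bit 0 = 1: r = r^2 * 21 mod 41 = 1^2 * 21 = 1*21 = 21
  bit 1 = 0: r = r^2 mod 41 = 21^2 = 31
  bit 2 = 1: r = r^2 * 21 mod 41 = 31^2 * 21 = 18*21 = 9
  bit 3 = 0: r = r^2 mod 41 = 9^2 = 40
  -> s = B^a = 40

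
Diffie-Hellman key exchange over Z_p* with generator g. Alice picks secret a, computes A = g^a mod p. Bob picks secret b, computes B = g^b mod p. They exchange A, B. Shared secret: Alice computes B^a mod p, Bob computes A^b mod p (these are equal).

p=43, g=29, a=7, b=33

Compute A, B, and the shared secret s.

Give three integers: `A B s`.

Answer: 7 32 42

Derivation:
A = 29^7 mod 43  (bits of 7 = 111)
  bit 0 = 1: r = r^2 * 29 mod 43 = 1^2 * 29 = 1*29 = 29
  bit 1 = 1: r = r^2 * 29 mod 43 = 29^2 * 29 = 24*29 = 8
  bit 2 = 1: r = r^2 * 29 mod 43 = 8^2 * 29 = 21*29 = 7
  -> A = 7
B = 29^33 mod 43  (bits of 33 = 100001)
  bit 0 = 1: r = r^2 * 29 mod 43 = 1^2 * 29 = 1*29 = 29
  bit 1 = 0: r = r^2 mod 43 = 29^2 = 24
  bit 2 = 0: r = r^2 mod 43 = 24^2 = 17
  bit 3 = 0: r = r^2 mod 43 = 17^2 = 31
  bit 4 = 0: r = r^2 mod 43 = 31^2 = 15
  bit 5 = 1: r = r^2 * 29 mod 43 = 15^2 * 29 = 10*29 = 32
  -> B = 32
s = B^a = 32^7 mod 43  (bits of 7 = 111)
  bit 0 = 1: r = r^2 * 32 mod 43 = 1^2 * 32 = 1*32 = 32
  bit 1 = 1: r = r^2 * 32 mod 43 = 32^2 * 32 = 35*32 = 2
  bit 2 = 1: r = r^2 * 32 mod 43 = 2^2 * 32 = 4*32 = 42
  -> s = B^a = 42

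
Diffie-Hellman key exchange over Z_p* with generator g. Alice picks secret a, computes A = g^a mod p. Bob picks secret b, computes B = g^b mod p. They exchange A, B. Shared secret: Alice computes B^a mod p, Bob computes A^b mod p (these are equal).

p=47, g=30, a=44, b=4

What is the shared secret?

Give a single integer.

A = 30^44 mod 47  (bits of 44 = 101100)
  bit 0 = 1: r = r^2 * 30 mod 47 = 1^2 * 30 = 1*30 = 30
  bit 1 = 0: r = r^2 mod 47 = 30^2 = 7
  bit 2 = 1: r = r^2 * 30 mod 47 = 7^2 * 30 = 2*30 = 13
  bit 3 = 1: r = r^2 * 30 mod 47 = 13^2 * 30 = 28*30 = 41
  bit 4 = 0: r = r^2 mod 47 = 41^2 = 36
  bit 5 = 0: r = r^2 mod 47 = 36^2 = 27
  -> A = 27
B = 30^4 mod 47  (bits of 4 = 100)
  bit 0 = 1: r = r^2 * 30 mod 47 = 1^2 * 30 = 1*30 = 30
  bit 1 = 0: r = r^2 mod 47 = 30^2 = 7
  bit 2 = 0: r = r^2 mod 47 = 7^2 = 2
  -> B = 2
s = B^a = 2^44 mod 47  (bits of 44 = 101100)
  bit 0 = 1: r = r^2 * 2 mod 47 = 1^2 * 2 = 1*2 = 2
  bit 1 = 0: r = r^2 mod 47 = 2^2 = 4
  bit 2 = 1: r = r^2 * 2 mod 47 = 4^2 * 2 = 16*2 = 32
  bit 3 = 1: r = r^2 * 2 mod 47 = 32^2 * 2 = 37*2 = 27
  bit 4 = 0: r = r^2 mod 47 = 27^2 = 24
  bit 5 = 0: r = r^2 mod 47 = 24^2 = 12
  -> s = B^a = 12

Answer: 12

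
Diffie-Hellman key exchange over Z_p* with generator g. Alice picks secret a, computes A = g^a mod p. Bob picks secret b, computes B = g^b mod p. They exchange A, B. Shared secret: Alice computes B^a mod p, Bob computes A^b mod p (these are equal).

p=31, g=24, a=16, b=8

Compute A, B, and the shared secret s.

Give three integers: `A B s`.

Answer: 7 10 10

Derivation:
A = 24^16 mod 31  (bits of 16 = 10000)
  bit 0 = 1: r = r^2 * 24 mod 31 = 1^2 * 24 = 1*24 = 24
  bit 1 = 0: r = r^2 mod 31 = 24^2 = 18
  bit 2 = 0: r = r^2 mod 31 = 18^2 = 14
  bit 3 = 0: r = r^2 mod 31 = 14^2 = 10
  bit 4 = 0: r = r^2 mod 31 = 10^2 = 7
  -> A = 7
B = 24^8 mod 31  (bits of 8 = 1000)
  bit 0 = 1: r = r^2 * 24 mod 31 = 1^2 * 24 = 1*24 = 24
  bit 1 = 0: r = r^2 mod 31 = 24^2 = 18
  bit 2 = 0: r = r^2 mod 31 = 18^2 = 14
  bit 3 = 0: r = r^2 mod 31 = 14^2 = 10
  -> B = 10
s = B^a = 10^16 mod 31  (bits of 16 = 10000)
  bit 0 = 1: r = r^2 * 10 mod 31 = 1^2 * 10 = 1*10 = 10
  bit 1 = 0: r = r^2 mod 31 = 10^2 = 7
  bit 2 = 0: r = r^2 mod 31 = 7^2 = 18
  bit 3 = 0: r = r^2 mod 31 = 18^2 = 14
  bit 4 = 0: r = r^2 mod 31 = 14^2 = 10
  -> s = B^a = 10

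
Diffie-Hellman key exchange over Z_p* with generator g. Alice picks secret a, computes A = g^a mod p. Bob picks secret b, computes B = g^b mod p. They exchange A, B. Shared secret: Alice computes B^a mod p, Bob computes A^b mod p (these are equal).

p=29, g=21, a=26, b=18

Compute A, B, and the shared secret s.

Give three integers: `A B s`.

A = 21^26 mod 29  (bits of 26 = 11010)
  bit 0 = 1: r = r^2 * 21 mod 29 = 1^2 * 21 = 1*21 = 21
  bit 1 = 1: r = r^2 * 21 mod 29 = 21^2 * 21 = 6*21 = 10
  bit 2 = 0: r = r^2 mod 29 = 10^2 = 13
  bit 3 = 1: r = r^2 * 21 mod 29 = 13^2 * 21 = 24*21 = 11
  bit 4 = 0: r = r^2 mod 29 = 11^2 = 5
  -> A = 5
B = 21^18 mod 29  (bits of 18 = 10010)
  bit 0 = 1: r = r^2 * 21 mod 29 = 1^2 * 21 = 1*21 = 21
  bit 1 = 0: r = r^2 mod 29 = 21^2 = 6
  bit 2 = 0: r = r^2 mod 29 = 6^2 = 7
  bit 3 = 1: r = r^2 * 21 mod 29 = 7^2 * 21 = 20*21 = 14
  bit 4 = 0: r = r^2 mod 29 = 14^2 = 22
  -> B = 22
s = B^a = 22^26 mod 29  (bits of 26 = 11010)
  bit 0 = 1: r = r^2 * 22 mod 29 = 1^2 * 22 = 1*22 = 22
  bit 1 = 1: r = r^2 * 22 mod 29 = 22^2 * 22 = 20*22 = 5
  bit 2 = 0: r = r^2 mod 29 = 5^2 = 25
  bit 3 = 1: r = r^2 * 22 mod 29 = 25^2 * 22 = 16*22 = 4
  bit 4 = 0: r = r^2 mod 29 = 4^2 = 16
  -> s = B^a = 16

Answer: 5 22 16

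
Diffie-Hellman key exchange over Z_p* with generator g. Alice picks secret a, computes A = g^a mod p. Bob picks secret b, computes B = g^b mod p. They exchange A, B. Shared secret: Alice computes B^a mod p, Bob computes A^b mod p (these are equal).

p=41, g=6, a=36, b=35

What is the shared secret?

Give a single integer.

A = 6^36 mod 41  (bits of 36 = 100100)
  bit 0 = 1: r = r^2 * 6 mod 41 = 1^2 * 6 = 1*6 = 6
  bit 1 = 0: r = r^2 mod 41 = 6^2 = 36
  bit 2 = 0: r = r^2 mod 41 = 36^2 = 25
  bit 3 = 1: r = r^2 * 6 mod 41 = 25^2 * 6 = 10*6 = 19
  bit 4 = 0: r = r^2 mod 41 = 19^2 = 33
  bit 5 = 0: r = r^2 mod 41 = 33^2 = 23
  -> A = 23
B = 6^35 mod 41  (bits of 35 = 100011)
  bit 0 = 1: r = r^2 * 6 mod 41 = 1^2 * 6 = 1*6 = 6
  bit 1 = 0: r = r^2 mod 41 = 6^2 = 36
  bit 2 = 0: r = r^2 mod 41 = 36^2 = 25
  bit 3 = 0: r = r^2 mod 41 = 25^2 = 10
  bit 4 = 1: r = r^2 * 6 mod 41 = 10^2 * 6 = 18*6 = 26
  bit 5 = 1: r = r^2 * 6 mod 41 = 26^2 * 6 = 20*6 = 38
  -> B = 38
s = B^a = 38^36 mod 41  (bits of 36 = 100100)
  bit 0 = 1: r = r^2 * 38 mod 41 = 1^2 * 38 = 1*38 = 38
  bit 1 = 0: r = r^2 mod 41 = 38^2 = 9
  bit 2 = 0: r = r^2 mod 41 = 9^2 = 40
  bit 3 = 1: r = r^2 * 38 mod 41 = 40^2 * 38 = 1*38 = 38
  bit 4 = 0: r = r^2 mod 41 = 38^2 = 9
  bit 5 = 0: r = r^2 mod 41 = 9^2 = 40
  -> s = B^a = 40

Answer: 40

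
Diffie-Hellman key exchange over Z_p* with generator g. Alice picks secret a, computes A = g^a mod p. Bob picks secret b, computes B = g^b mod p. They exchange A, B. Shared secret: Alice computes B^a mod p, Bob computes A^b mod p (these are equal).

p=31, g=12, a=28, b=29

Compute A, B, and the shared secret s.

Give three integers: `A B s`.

Answer: 14 13 20

Derivation:
A = 12^28 mod 31  (bits of 28 = 11100)
  bit 0 = 1: r = r^2 * 12 mod 31 = 1^2 * 12 = 1*12 = 12
  bit 1 = 1: r = r^2 * 12 mod 31 = 12^2 * 12 = 20*12 = 23
  bit 2 = 1: r = r^2 * 12 mod 31 = 23^2 * 12 = 2*12 = 24
  bit 3 = 0: r = r^2 mod 31 = 24^2 = 18
  bit 4 = 0: r = r^2 mod 31 = 18^2 = 14
  -> A = 14
B = 12^29 mod 31  (bits of 29 = 11101)
  bit 0 = 1: r = r^2 * 12 mod 31 = 1^2 * 12 = 1*12 = 12
  bit 1 = 1: r = r^2 * 12 mod 31 = 12^2 * 12 = 20*12 = 23
  bit 2 = 1: r = r^2 * 12 mod 31 = 23^2 * 12 = 2*12 = 24
  bit 3 = 0: r = r^2 mod 31 = 24^2 = 18
  bit 4 = 1: r = r^2 * 12 mod 31 = 18^2 * 12 = 14*12 = 13
  -> B = 13
s = B^a = 13^28 mod 31  (bits of 28 = 11100)
  bit 0 = 1: r = r^2 * 13 mod 31 = 1^2 * 13 = 1*13 = 13
  bit 1 = 1: r = r^2 * 13 mod 31 = 13^2 * 13 = 14*13 = 27
  bit 2 = 1: r = r^2 * 13 mod 31 = 27^2 * 13 = 16*13 = 22
  bit 3 = 0: r = r^2 mod 31 = 22^2 = 19
  bit 4 = 0: r = r^2 mod 31 = 19^2 = 20
  -> s = B^a = 20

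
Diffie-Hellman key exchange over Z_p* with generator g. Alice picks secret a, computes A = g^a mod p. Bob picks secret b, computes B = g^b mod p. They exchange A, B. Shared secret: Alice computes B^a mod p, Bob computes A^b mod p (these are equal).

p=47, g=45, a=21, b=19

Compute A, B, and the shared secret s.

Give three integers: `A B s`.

Answer: 35 44 26

Derivation:
A = 45^21 mod 47  (bits of 21 = 10101)
  bit 0 = 1: r = r^2 * 45 mod 47 = 1^2 * 45 = 1*45 = 45
  bit 1 = 0: r = r^2 mod 47 = 45^2 = 4
  bit 2 = 1: r = r^2 * 45 mod 47 = 4^2 * 45 = 16*45 = 15
  bit 3 = 0: r = r^2 mod 47 = 15^2 = 37
  bit 4 = 1: r = r^2 * 45 mod 47 = 37^2 * 45 = 6*45 = 35
  -> A = 35
B = 45^19 mod 47  (bits of 19 = 10011)
  bit 0 = 1: r = r^2 * 45 mod 47 = 1^2 * 45 = 1*45 = 45
  bit 1 = 0: r = r^2 mod 47 = 45^2 = 4
  bit 2 = 0: r = r^2 mod 47 = 4^2 = 16
  bit 3 = 1: r = r^2 * 45 mod 47 = 16^2 * 45 = 21*45 = 5
  bit 4 = 1: r = r^2 * 45 mod 47 = 5^2 * 45 = 25*45 = 44
  -> B = 44
s = B^a = 44^21 mod 47  (bits of 21 = 10101)
  bit 0 = 1: r = r^2 * 44 mod 47 = 1^2 * 44 = 1*44 = 44
  bit 1 = 0: r = r^2 mod 47 = 44^2 = 9
  bit 2 = 1: r = r^2 * 44 mod 47 = 9^2 * 44 = 34*44 = 39
  bit 3 = 0: r = r^2 mod 47 = 39^2 = 17
  bit 4 = 1: r = r^2 * 44 mod 47 = 17^2 * 44 = 7*44 = 26
  -> s = B^a = 26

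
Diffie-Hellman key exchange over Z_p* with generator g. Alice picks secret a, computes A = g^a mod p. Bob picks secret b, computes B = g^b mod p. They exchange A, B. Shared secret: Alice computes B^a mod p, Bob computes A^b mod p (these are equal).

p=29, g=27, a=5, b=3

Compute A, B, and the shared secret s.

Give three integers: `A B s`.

A = 27^5 mod 29  (bits of 5 = 101)
  bit 0 = 1: r = r^2 * 27 mod 29 = 1^2 * 27 = 1*27 = 27
  bit 1 = 0: r = r^2 mod 29 = 27^2 = 4
  bit 2 = 1: r = r^2 * 27 mod 29 = 4^2 * 27 = 16*27 = 26
  -> A = 26
B = 27^3 mod 29  (bits of 3 = 11)
  bit 0 = 1: r = r^2 * 27 mod 29 = 1^2 * 27 = 1*27 = 27
  bit 1 = 1: r = r^2 * 27 mod 29 = 27^2 * 27 = 4*27 = 21
  -> B = 21
s = B^a = 21^5 mod 29  (bits of 5 = 101)
  bit 0 = 1: r = r^2 * 21 mod 29 = 1^2 * 21 = 1*21 = 21
  bit 1 = 0: r = r^2 mod 29 = 21^2 = 6
  bit 2 = 1: r = r^2 * 21 mod 29 = 6^2 * 21 = 7*21 = 2
  -> s = B^a = 2

Answer: 26 21 2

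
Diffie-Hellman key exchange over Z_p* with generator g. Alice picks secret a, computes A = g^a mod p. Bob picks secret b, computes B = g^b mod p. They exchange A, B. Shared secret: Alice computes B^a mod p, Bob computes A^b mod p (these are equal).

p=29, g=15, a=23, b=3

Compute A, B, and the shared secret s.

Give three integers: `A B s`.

A = 15^23 mod 29  (bits of 23 = 10111)
  bit 0 = 1: r = r^2 * 15 mod 29 = 1^2 * 15 = 1*15 = 15
  bit 1 = 0: r = r^2 mod 29 = 15^2 = 22
  bit 2 = 1: r = r^2 * 15 mod 29 = 22^2 * 15 = 20*15 = 10
  bit 3 = 1: r = r^2 * 15 mod 29 = 10^2 * 15 = 13*15 = 21
  bit 4 = 1: r = r^2 * 15 mod 29 = 21^2 * 15 = 6*15 = 3
  -> A = 3
B = 15^3 mod 29  (bits of 3 = 11)
  bit 0 = 1: r = r^2 * 15 mod 29 = 1^2 * 15 = 1*15 = 15
  bit 1 = 1: r = r^2 * 15 mod 29 = 15^2 * 15 = 22*15 = 11
  -> B = 11
s = B^a = 11^23 mod 29  (bits of 23 = 10111)
  bit 0 = 1: r = r^2 * 11 mod 29 = 1^2 * 11 = 1*11 = 11
  bit 1 = 0: r = r^2 mod 29 = 11^2 = 5
  bit 2 = 1: r = r^2 * 11 mod 29 = 5^2 * 11 = 25*11 = 14
  bit 3 = 1: r = r^2 * 11 mod 29 = 14^2 * 11 = 22*11 = 10
  bit 4 = 1: r = r^2 * 11 mod 29 = 10^2 * 11 = 13*11 = 27
  -> s = B^a = 27

Answer: 3 11 27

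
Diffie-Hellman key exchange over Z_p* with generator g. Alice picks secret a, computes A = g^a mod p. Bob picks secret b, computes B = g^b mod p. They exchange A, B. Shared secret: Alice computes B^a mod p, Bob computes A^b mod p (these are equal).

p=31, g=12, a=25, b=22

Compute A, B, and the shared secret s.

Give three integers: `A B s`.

Answer: 6 7 25

Derivation:
A = 12^25 mod 31  (bits of 25 = 11001)
  bit 0 = 1: r = r^2 * 12 mod 31 = 1^2 * 12 = 1*12 = 12
  bit 1 = 1: r = r^2 * 12 mod 31 = 12^2 * 12 = 20*12 = 23
  bit 2 = 0: r = r^2 mod 31 = 23^2 = 2
  bit 3 = 0: r = r^2 mod 31 = 2^2 = 4
  bit 4 = 1: r = r^2 * 12 mod 31 = 4^2 * 12 = 16*12 = 6
  -> A = 6
B = 12^22 mod 31  (bits of 22 = 10110)
  bit 0 = 1: r = r^2 * 12 mod 31 = 1^2 * 12 = 1*12 = 12
  bit 1 = 0: r = r^2 mod 31 = 12^2 = 20
  bit 2 = 1: r = r^2 * 12 mod 31 = 20^2 * 12 = 28*12 = 26
  bit 3 = 1: r = r^2 * 12 mod 31 = 26^2 * 12 = 25*12 = 21
  bit 4 = 0: r = r^2 mod 31 = 21^2 = 7
  -> B = 7
s = B^a = 7^25 mod 31  (bits of 25 = 11001)
  bit 0 = 1: r = r^2 * 7 mod 31 = 1^2 * 7 = 1*7 = 7
  bit 1 = 1: r = r^2 * 7 mod 31 = 7^2 * 7 = 18*7 = 2
  bit 2 = 0: r = r^2 mod 31 = 2^2 = 4
  bit 3 = 0: r = r^2 mod 31 = 4^2 = 16
  bit 4 = 1: r = r^2 * 7 mod 31 = 16^2 * 7 = 8*7 = 25
  -> s = B^a = 25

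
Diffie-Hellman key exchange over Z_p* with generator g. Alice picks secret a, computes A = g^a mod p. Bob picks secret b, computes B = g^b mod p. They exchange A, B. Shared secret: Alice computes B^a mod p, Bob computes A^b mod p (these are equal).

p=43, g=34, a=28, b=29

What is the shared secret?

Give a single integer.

Answer: 6

Derivation:
A = 34^28 mod 43  (bits of 28 = 11100)
  bit 0 = 1: r = r^2 * 34 mod 43 = 1^2 * 34 = 1*34 = 34
  bit 1 = 1: r = r^2 * 34 mod 43 = 34^2 * 34 = 38*34 = 2
  bit 2 = 1: r = r^2 * 34 mod 43 = 2^2 * 34 = 4*34 = 7
  bit 3 = 0: r = r^2 mod 43 = 7^2 = 6
  bit 4 = 0: r = r^2 mod 43 = 6^2 = 36
  -> A = 36
B = 34^29 mod 43  (bits of 29 = 11101)
  bit 0 = 1: r = r^2 * 34 mod 43 = 1^2 * 34 = 1*34 = 34
  bit 1 = 1: r = r^2 * 34 mod 43 = 34^2 * 34 = 38*34 = 2
  bit 2 = 1: r = r^2 * 34 mod 43 = 2^2 * 34 = 4*34 = 7
  bit 3 = 0: r = r^2 mod 43 = 7^2 = 6
  bit 4 = 1: r = r^2 * 34 mod 43 = 6^2 * 34 = 36*34 = 20
  -> B = 20
s = B^a = 20^28 mod 43  (bits of 28 = 11100)
  bit 0 = 1: r = r^2 * 20 mod 43 = 1^2 * 20 = 1*20 = 20
  bit 1 = 1: r = r^2 * 20 mod 43 = 20^2 * 20 = 13*20 = 2
  bit 2 = 1: r = r^2 * 20 mod 43 = 2^2 * 20 = 4*20 = 37
  bit 3 = 0: r = r^2 mod 43 = 37^2 = 36
  bit 4 = 0: r = r^2 mod 43 = 36^2 = 6
  -> s = B^a = 6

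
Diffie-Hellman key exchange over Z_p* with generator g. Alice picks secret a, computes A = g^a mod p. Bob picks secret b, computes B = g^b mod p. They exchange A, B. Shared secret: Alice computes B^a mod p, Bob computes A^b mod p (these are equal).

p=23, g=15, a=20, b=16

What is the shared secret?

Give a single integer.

A = 15^20 mod 23  (bits of 20 = 10100)
  bit 0 = 1: r = r^2 * 15 mod 23 = 1^2 * 15 = 1*15 = 15
  bit 1 = 0: r = r^2 mod 23 = 15^2 = 18
  bit 2 = 1: r = r^2 * 15 mod 23 = 18^2 * 15 = 2*15 = 7
  bit 3 = 0: r = r^2 mod 23 = 7^2 = 3
  bit 4 = 0: r = r^2 mod 23 = 3^2 = 9
  -> A = 9
B = 15^16 mod 23  (bits of 16 = 10000)
  bit 0 = 1: r = r^2 * 15 mod 23 = 1^2 * 15 = 1*15 = 15
  bit 1 = 0: r = r^2 mod 23 = 15^2 = 18
  bit 2 = 0: r = r^2 mod 23 = 18^2 = 2
  bit 3 = 0: r = r^2 mod 23 = 2^2 = 4
  bit 4 = 0: r = r^2 mod 23 = 4^2 = 16
  -> B = 16
s = B^a = 16^20 mod 23  (bits of 20 = 10100)
  bit 0 = 1: r = r^2 * 16 mod 23 = 1^2 * 16 = 1*16 = 16
  bit 1 = 0: r = r^2 mod 23 = 16^2 = 3
  bit 2 = 1: r = r^2 * 16 mod 23 = 3^2 * 16 = 9*16 = 6
  bit 3 = 0: r = r^2 mod 23 = 6^2 = 13
  bit 4 = 0: r = r^2 mod 23 = 13^2 = 8
  -> s = B^a = 8

Answer: 8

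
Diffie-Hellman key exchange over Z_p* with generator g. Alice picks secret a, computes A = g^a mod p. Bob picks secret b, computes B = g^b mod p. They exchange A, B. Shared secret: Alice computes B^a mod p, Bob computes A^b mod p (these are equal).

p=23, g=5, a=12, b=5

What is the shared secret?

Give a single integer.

A = 5^12 mod 23  (bits of 12 = 1100)
  bit 0 = 1: r = r^2 * 5 mod 23 = 1^2 * 5 = 1*5 = 5
  bit 1 = 1: r = r^2 * 5 mod 23 = 5^2 * 5 = 2*5 = 10
  bit 2 = 0: r = r^2 mod 23 = 10^2 = 8
  bit 3 = 0: r = r^2 mod 23 = 8^2 = 18
  -> A = 18
B = 5^5 mod 23  (bits of 5 = 101)
  bit 0 = 1: r = r^2 * 5 mod 23 = 1^2 * 5 = 1*5 = 5
  bit 1 = 0: r = r^2 mod 23 = 5^2 = 2
  bit 2 = 1: r = r^2 * 5 mod 23 = 2^2 * 5 = 4*5 = 20
  -> B = 20
s = B^a = 20^12 mod 23  (bits of 12 = 1100)
  bit 0 = 1: r = r^2 * 20 mod 23 = 1^2 * 20 = 1*20 = 20
  bit 1 = 1: r = r^2 * 20 mod 23 = 20^2 * 20 = 9*20 = 19
  bit 2 = 0: r = r^2 mod 23 = 19^2 = 16
  bit 3 = 0: r = r^2 mod 23 = 16^2 = 3
  -> s = B^a = 3

Answer: 3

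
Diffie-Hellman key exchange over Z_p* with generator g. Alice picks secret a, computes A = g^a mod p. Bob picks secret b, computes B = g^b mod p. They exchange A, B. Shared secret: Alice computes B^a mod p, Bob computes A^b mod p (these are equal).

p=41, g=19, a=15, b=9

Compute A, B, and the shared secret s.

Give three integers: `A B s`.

A = 19^15 mod 41  (bits of 15 = 1111)
  bit 0 = 1: r = r^2 * 19 mod 41 = 1^2 * 19 = 1*19 = 19
  bit 1 = 1: r = r^2 * 19 mod 41 = 19^2 * 19 = 33*19 = 12
  bit 2 = 1: r = r^2 * 19 mod 41 = 12^2 * 19 = 21*19 = 30
  bit 3 = 1: r = r^2 * 19 mod 41 = 30^2 * 19 = 39*19 = 3
  -> A = 3
B = 19^9 mod 41  (bits of 9 = 1001)
  bit 0 = 1: r = r^2 * 19 mod 41 = 1^2 * 19 = 1*19 = 19
  bit 1 = 0: r = r^2 mod 41 = 19^2 = 33
  bit 2 = 0: r = r^2 mod 41 = 33^2 = 23
  bit 3 = 1: r = r^2 * 19 mod 41 = 23^2 * 19 = 37*19 = 6
  -> B = 6
s = B^a = 6^15 mod 41  (bits of 15 = 1111)
  bit 0 = 1: r = r^2 * 6 mod 41 = 1^2 * 6 = 1*6 = 6
  bit 1 = 1: r = r^2 * 6 mod 41 = 6^2 * 6 = 36*6 = 11
  bit 2 = 1: r = r^2 * 6 mod 41 = 11^2 * 6 = 39*6 = 29
  bit 3 = 1: r = r^2 * 6 mod 41 = 29^2 * 6 = 21*6 = 3
  -> s = B^a = 3

Answer: 3 6 3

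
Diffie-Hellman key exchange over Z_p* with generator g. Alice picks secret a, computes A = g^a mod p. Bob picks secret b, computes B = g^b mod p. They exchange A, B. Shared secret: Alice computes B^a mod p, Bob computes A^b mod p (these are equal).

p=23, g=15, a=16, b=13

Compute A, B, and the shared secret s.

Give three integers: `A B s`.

A = 15^16 mod 23  (bits of 16 = 10000)
  bit 0 = 1: r = r^2 * 15 mod 23 = 1^2 * 15 = 1*15 = 15
  bit 1 = 0: r = r^2 mod 23 = 15^2 = 18
  bit 2 = 0: r = r^2 mod 23 = 18^2 = 2
  bit 3 = 0: r = r^2 mod 23 = 2^2 = 4
  bit 4 = 0: r = r^2 mod 23 = 4^2 = 16
  -> A = 16
B = 15^13 mod 23  (bits of 13 = 1101)
  bit 0 = 1: r = r^2 * 15 mod 23 = 1^2 * 15 = 1*15 = 15
  bit 1 = 1: r = r^2 * 15 mod 23 = 15^2 * 15 = 18*15 = 17
  bit 2 = 0: r = r^2 mod 23 = 17^2 = 13
  bit 3 = 1: r = r^2 * 15 mod 23 = 13^2 * 15 = 8*15 = 5
  -> B = 5
s = B^a = 5^16 mod 23  (bits of 16 = 10000)
  bit 0 = 1: r = r^2 * 5 mod 23 = 1^2 * 5 = 1*5 = 5
  bit 1 = 0: r = r^2 mod 23 = 5^2 = 2
  bit 2 = 0: r = r^2 mod 23 = 2^2 = 4
  bit 3 = 0: r = r^2 mod 23 = 4^2 = 16
  bit 4 = 0: r = r^2 mod 23 = 16^2 = 3
  -> s = B^a = 3

Answer: 16 5 3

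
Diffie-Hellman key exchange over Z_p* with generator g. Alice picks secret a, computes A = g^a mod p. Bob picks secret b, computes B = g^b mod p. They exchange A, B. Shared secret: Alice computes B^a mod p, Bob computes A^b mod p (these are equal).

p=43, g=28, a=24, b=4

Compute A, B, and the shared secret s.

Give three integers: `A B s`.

A = 28^24 mod 43  (bits of 24 = 11000)
  bit 0 = 1: r = r^2 * 28 mod 43 = 1^2 * 28 = 1*28 = 28
  bit 1 = 1: r = r^2 * 28 mod 43 = 28^2 * 28 = 10*28 = 22
  bit 2 = 0: r = r^2 mod 43 = 22^2 = 11
  bit 3 = 0: r = r^2 mod 43 = 11^2 = 35
  bit 4 = 0: r = r^2 mod 43 = 35^2 = 21
  -> A = 21
B = 28^4 mod 43  (bits of 4 = 100)
  bit 0 = 1: r = r^2 * 28 mod 43 = 1^2 * 28 = 1*28 = 28
  bit 1 = 0: r = r^2 mod 43 = 28^2 = 10
  bit 2 = 0: r = r^2 mod 43 = 10^2 = 14
  -> B = 14
s = B^a = 14^24 mod 43  (bits of 24 = 11000)
  bit 0 = 1: r = r^2 * 14 mod 43 = 1^2 * 14 = 1*14 = 14
  bit 1 = 1: r = r^2 * 14 mod 43 = 14^2 * 14 = 24*14 = 35
  bit 2 = 0: r = r^2 mod 43 = 35^2 = 21
  bit 3 = 0: r = r^2 mod 43 = 21^2 = 11
  bit 4 = 0: r = r^2 mod 43 = 11^2 = 35
  -> s = B^a = 35

Answer: 21 14 35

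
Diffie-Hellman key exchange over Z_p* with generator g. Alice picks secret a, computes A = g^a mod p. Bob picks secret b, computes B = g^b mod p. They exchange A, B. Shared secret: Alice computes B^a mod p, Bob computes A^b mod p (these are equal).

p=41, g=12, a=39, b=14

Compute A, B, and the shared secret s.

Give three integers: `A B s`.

A = 12^39 mod 41  (bits of 39 = 100111)
  bit 0 = 1: r = r^2 * 12 mod 41 = 1^2 * 12 = 1*12 = 12
  bit 1 = 0: r = r^2 mod 41 = 12^2 = 21
  bit 2 = 0: r = r^2 mod 41 = 21^2 = 31
  bit 3 = 1: r = r^2 * 12 mod 41 = 31^2 * 12 = 18*12 = 11
  bit 4 = 1: r = r^2 * 12 mod 41 = 11^2 * 12 = 39*12 = 17
  bit 5 = 1: r = r^2 * 12 mod 41 = 17^2 * 12 = 2*12 = 24
  -> A = 24
B = 12^14 mod 41  (bits of 14 = 1110)
  bit 0 = 1: r = r^2 * 12 mod 41 = 1^2 * 12 = 1*12 = 12
  bit 1 = 1: r = r^2 * 12 mod 41 = 12^2 * 12 = 21*12 = 6
  bit 2 = 1: r = r^2 * 12 mod 41 = 6^2 * 12 = 36*12 = 22
  bit 3 = 0: r = r^2 mod 41 = 22^2 = 33
  -> B = 33
s = B^a = 33^39 mod 41  (bits of 39 = 100111)
  bit 0 = 1: r = r^2 * 33 mod 41 = 1^2 * 33 = 1*33 = 33
  bit 1 = 0: r = r^2 mod 41 = 33^2 = 23
  bit 2 = 0: r = r^2 mod 41 = 23^2 = 37
  bit 3 = 1: r = r^2 * 33 mod 41 = 37^2 * 33 = 16*33 = 36
  bit 4 = 1: r = r^2 * 33 mod 41 = 36^2 * 33 = 25*33 = 5
  bit 5 = 1: r = r^2 * 33 mod 41 = 5^2 * 33 = 25*33 = 5
  -> s = B^a = 5

Answer: 24 33 5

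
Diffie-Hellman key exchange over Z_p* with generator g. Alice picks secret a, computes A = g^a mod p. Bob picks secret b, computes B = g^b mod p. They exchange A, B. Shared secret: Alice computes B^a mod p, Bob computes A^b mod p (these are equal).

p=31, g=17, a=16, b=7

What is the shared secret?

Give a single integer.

Answer: 19

Derivation:
A = 17^16 mod 31  (bits of 16 = 10000)
  bit 0 = 1: r = r^2 * 17 mod 31 = 1^2 * 17 = 1*17 = 17
  bit 1 = 0: r = r^2 mod 31 = 17^2 = 10
  bit 2 = 0: r = r^2 mod 31 = 10^2 = 7
  bit 3 = 0: r = r^2 mod 31 = 7^2 = 18
  bit 4 = 0: r = r^2 mod 31 = 18^2 = 14
  -> A = 14
B = 17^7 mod 31  (bits of 7 = 111)
  bit 0 = 1: r = r^2 * 17 mod 31 = 1^2 * 17 = 1*17 = 17
  bit 1 = 1: r = r^2 * 17 mod 31 = 17^2 * 17 = 10*17 = 15
  bit 2 = 1: r = r^2 * 17 mod 31 = 15^2 * 17 = 8*17 = 12
  -> B = 12
s = B^a = 12^16 mod 31  (bits of 16 = 10000)
  bit 0 = 1: r = r^2 * 12 mod 31 = 1^2 * 12 = 1*12 = 12
  bit 1 = 0: r = r^2 mod 31 = 12^2 = 20
  bit 2 = 0: r = r^2 mod 31 = 20^2 = 28
  bit 3 = 0: r = r^2 mod 31 = 28^2 = 9
  bit 4 = 0: r = r^2 mod 31 = 9^2 = 19
  -> s = B^a = 19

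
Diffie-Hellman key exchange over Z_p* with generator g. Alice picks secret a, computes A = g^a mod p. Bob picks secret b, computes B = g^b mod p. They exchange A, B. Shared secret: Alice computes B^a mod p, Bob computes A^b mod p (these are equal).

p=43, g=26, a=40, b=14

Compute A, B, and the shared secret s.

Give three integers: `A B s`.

Answer: 25 6 6

Derivation:
A = 26^40 mod 43  (bits of 40 = 101000)
  bit 0 = 1: r = r^2 * 26 mod 43 = 1^2 * 26 = 1*26 = 26
  bit 1 = 0: r = r^2 mod 43 = 26^2 = 31
  bit 2 = 1: r = r^2 * 26 mod 43 = 31^2 * 26 = 15*26 = 3
  bit 3 = 0: r = r^2 mod 43 = 3^2 = 9
  bit 4 = 0: r = r^2 mod 43 = 9^2 = 38
  bit 5 = 0: r = r^2 mod 43 = 38^2 = 25
  -> A = 25
B = 26^14 mod 43  (bits of 14 = 1110)
  bit 0 = 1: r = r^2 * 26 mod 43 = 1^2 * 26 = 1*26 = 26
  bit 1 = 1: r = r^2 * 26 mod 43 = 26^2 * 26 = 31*26 = 32
  bit 2 = 1: r = r^2 * 26 mod 43 = 32^2 * 26 = 35*26 = 7
  bit 3 = 0: r = r^2 mod 43 = 7^2 = 6
  -> B = 6
s = B^a = 6^40 mod 43  (bits of 40 = 101000)
  bit 0 = 1: r = r^2 * 6 mod 43 = 1^2 * 6 = 1*6 = 6
  bit 1 = 0: r = r^2 mod 43 = 6^2 = 36
  bit 2 = 1: r = r^2 * 6 mod 43 = 36^2 * 6 = 6*6 = 36
  bit 3 = 0: r = r^2 mod 43 = 36^2 = 6
  bit 4 = 0: r = r^2 mod 43 = 6^2 = 36
  bit 5 = 0: r = r^2 mod 43 = 36^2 = 6
  -> s = B^a = 6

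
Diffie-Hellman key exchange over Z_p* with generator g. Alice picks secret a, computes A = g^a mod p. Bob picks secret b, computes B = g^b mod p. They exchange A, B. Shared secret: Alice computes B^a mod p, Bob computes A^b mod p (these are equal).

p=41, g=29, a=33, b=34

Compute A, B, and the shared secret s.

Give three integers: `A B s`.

Answer: 13 8 21

Derivation:
A = 29^33 mod 41  (bits of 33 = 100001)
  bit 0 = 1: r = r^2 * 29 mod 41 = 1^2 * 29 = 1*29 = 29
  bit 1 = 0: r = r^2 mod 41 = 29^2 = 21
  bit 2 = 0: r = r^2 mod 41 = 21^2 = 31
  bit 3 = 0: r = r^2 mod 41 = 31^2 = 18
  bit 4 = 0: r = r^2 mod 41 = 18^2 = 37
  bit 5 = 1: r = r^2 * 29 mod 41 = 37^2 * 29 = 16*29 = 13
  -> A = 13
B = 29^34 mod 41  (bits of 34 = 100010)
  bit 0 = 1: r = r^2 * 29 mod 41 = 1^2 * 29 = 1*29 = 29
  bit 1 = 0: r = r^2 mod 41 = 29^2 = 21
  bit 2 = 0: r = r^2 mod 41 = 21^2 = 31
  bit 3 = 0: r = r^2 mod 41 = 31^2 = 18
  bit 4 = 1: r = r^2 * 29 mod 41 = 18^2 * 29 = 37*29 = 7
  bit 5 = 0: r = r^2 mod 41 = 7^2 = 8
  -> B = 8
s = B^a = 8^33 mod 41  (bits of 33 = 100001)
  bit 0 = 1: r = r^2 * 8 mod 41 = 1^2 * 8 = 1*8 = 8
  bit 1 = 0: r = r^2 mod 41 = 8^2 = 23
  bit 2 = 0: r = r^2 mod 41 = 23^2 = 37
  bit 3 = 0: r = r^2 mod 41 = 37^2 = 16
  bit 4 = 0: r = r^2 mod 41 = 16^2 = 10
  bit 5 = 1: r = r^2 * 8 mod 41 = 10^2 * 8 = 18*8 = 21
  -> s = B^a = 21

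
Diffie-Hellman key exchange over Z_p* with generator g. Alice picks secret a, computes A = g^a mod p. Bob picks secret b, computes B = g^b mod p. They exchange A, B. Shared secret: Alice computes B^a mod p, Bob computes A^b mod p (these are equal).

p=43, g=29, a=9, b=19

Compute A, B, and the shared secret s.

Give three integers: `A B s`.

Answer: 39 34 8

Derivation:
A = 29^9 mod 43  (bits of 9 = 1001)
  bit 0 = 1: r = r^2 * 29 mod 43 = 1^2 * 29 = 1*29 = 29
  bit 1 = 0: r = r^2 mod 43 = 29^2 = 24
  bit 2 = 0: r = r^2 mod 43 = 24^2 = 17
  bit 3 = 1: r = r^2 * 29 mod 43 = 17^2 * 29 = 31*29 = 39
  -> A = 39
B = 29^19 mod 43  (bits of 19 = 10011)
  bit 0 = 1: r = r^2 * 29 mod 43 = 1^2 * 29 = 1*29 = 29
  bit 1 = 0: r = r^2 mod 43 = 29^2 = 24
  bit 2 = 0: r = r^2 mod 43 = 24^2 = 17
  bit 3 = 1: r = r^2 * 29 mod 43 = 17^2 * 29 = 31*29 = 39
  bit 4 = 1: r = r^2 * 29 mod 43 = 39^2 * 29 = 16*29 = 34
  -> B = 34
s = B^a = 34^9 mod 43  (bits of 9 = 1001)
  bit 0 = 1: r = r^2 * 34 mod 43 = 1^2 * 34 = 1*34 = 34
  bit 1 = 0: r = r^2 mod 43 = 34^2 = 38
  bit 2 = 0: r = r^2 mod 43 = 38^2 = 25
  bit 3 = 1: r = r^2 * 34 mod 43 = 25^2 * 34 = 23*34 = 8
  -> s = B^a = 8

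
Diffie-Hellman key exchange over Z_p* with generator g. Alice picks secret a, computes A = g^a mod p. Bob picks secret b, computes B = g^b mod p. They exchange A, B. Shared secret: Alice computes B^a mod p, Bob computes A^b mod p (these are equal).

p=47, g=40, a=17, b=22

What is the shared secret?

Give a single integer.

Answer: 8

Derivation:
A = 40^17 mod 47  (bits of 17 = 10001)
  bit 0 = 1: r = r^2 * 40 mod 47 = 1^2 * 40 = 1*40 = 40
  bit 1 = 0: r = r^2 mod 47 = 40^2 = 2
  bit 2 = 0: r = r^2 mod 47 = 2^2 = 4
  bit 3 = 0: r = r^2 mod 47 = 4^2 = 16
  bit 4 = 1: r = r^2 * 40 mod 47 = 16^2 * 40 = 21*40 = 41
  -> A = 41
B = 40^22 mod 47  (bits of 22 = 10110)
  bit 0 = 1: r = r^2 * 40 mod 47 = 1^2 * 40 = 1*40 = 40
  bit 1 = 0: r = r^2 mod 47 = 40^2 = 2
  bit 2 = 1: r = r^2 * 40 mod 47 = 2^2 * 40 = 4*40 = 19
  bit 3 = 1: r = r^2 * 40 mod 47 = 19^2 * 40 = 32*40 = 11
  bit 4 = 0: r = r^2 mod 47 = 11^2 = 27
  -> B = 27
s = B^a = 27^17 mod 47  (bits of 17 = 10001)
  bit 0 = 1: r = r^2 * 27 mod 47 = 1^2 * 27 = 1*27 = 27
  bit 1 = 0: r = r^2 mod 47 = 27^2 = 24
  bit 2 = 0: r = r^2 mod 47 = 24^2 = 12
  bit 3 = 0: r = r^2 mod 47 = 12^2 = 3
  bit 4 = 1: r = r^2 * 27 mod 47 = 3^2 * 27 = 9*27 = 8
  -> s = B^a = 8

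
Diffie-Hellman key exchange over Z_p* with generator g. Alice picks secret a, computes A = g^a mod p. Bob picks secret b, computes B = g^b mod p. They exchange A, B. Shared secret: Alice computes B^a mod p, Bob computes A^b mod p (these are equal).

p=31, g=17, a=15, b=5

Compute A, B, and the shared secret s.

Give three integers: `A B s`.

Answer: 30 26 30

Derivation:
A = 17^15 mod 31  (bits of 15 = 1111)
  bit 0 = 1: r = r^2 * 17 mod 31 = 1^2 * 17 = 1*17 = 17
  bit 1 = 1: r = r^2 * 17 mod 31 = 17^2 * 17 = 10*17 = 15
  bit 2 = 1: r = r^2 * 17 mod 31 = 15^2 * 17 = 8*17 = 12
  bit 3 = 1: r = r^2 * 17 mod 31 = 12^2 * 17 = 20*17 = 30
  -> A = 30
B = 17^5 mod 31  (bits of 5 = 101)
  bit 0 = 1: r = r^2 * 17 mod 31 = 1^2 * 17 = 1*17 = 17
  bit 1 = 0: r = r^2 mod 31 = 17^2 = 10
  bit 2 = 1: r = r^2 * 17 mod 31 = 10^2 * 17 = 7*17 = 26
  -> B = 26
s = B^a = 26^15 mod 31  (bits of 15 = 1111)
  bit 0 = 1: r = r^2 * 26 mod 31 = 1^2 * 26 = 1*26 = 26
  bit 1 = 1: r = r^2 * 26 mod 31 = 26^2 * 26 = 25*26 = 30
  bit 2 = 1: r = r^2 * 26 mod 31 = 30^2 * 26 = 1*26 = 26
  bit 3 = 1: r = r^2 * 26 mod 31 = 26^2 * 26 = 25*26 = 30
  -> s = B^a = 30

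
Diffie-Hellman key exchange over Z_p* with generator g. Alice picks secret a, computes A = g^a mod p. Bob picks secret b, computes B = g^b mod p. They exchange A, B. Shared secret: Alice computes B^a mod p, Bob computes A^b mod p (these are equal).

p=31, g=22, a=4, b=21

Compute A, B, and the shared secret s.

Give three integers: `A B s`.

A = 22^4 mod 31  (bits of 4 = 100)
  bit 0 = 1: r = r^2 * 22 mod 31 = 1^2 * 22 = 1*22 = 22
  bit 1 = 0: r = r^2 mod 31 = 22^2 = 19
  bit 2 = 0: r = r^2 mod 31 = 19^2 = 20
  -> A = 20
B = 22^21 mod 31  (bits of 21 = 10101)
  bit 0 = 1: r = r^2 * 22 mod 31 = 1^2 * 22 = 1*22 = 22
  bit 1 = 0: r = r^2 mod 31 = 22^2 = 19
  bit 2 = 1: r = r^2 * 22 mod 31 = 19^2 * 22 = 20*22 = 6
  bit 3 = 0: r = r^2 mod 31 = 6^2 = 5
  bit 4 = 1: r = r^2 * 22 mod 31 = 5^2 * 22 = 25*22 = 23
  -> B = 23
s = B^a = 23^4 mod 31  (bits of 4 = 100)
  bit 0 = 1: r = r^2 * 23 mod 31 = 1^2 * 23 = 1*23 = 23
  bit 1 = 0: r = r^2 mod 31 = 23^2 = 2
  bit 2 = 0: r = r^2 mod 31 = 2^2 = 4
  -> s = B^a = 4

Answer: 20 23 4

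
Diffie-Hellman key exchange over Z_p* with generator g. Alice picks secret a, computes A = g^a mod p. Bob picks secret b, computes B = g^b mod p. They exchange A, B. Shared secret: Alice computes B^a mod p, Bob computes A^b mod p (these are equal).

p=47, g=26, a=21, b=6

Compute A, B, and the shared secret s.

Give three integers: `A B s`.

A = 26^21 mod 47  (bits of 21 = 10101)
  bit 0 = 1: r = r^2 * 26 mod 47 = 1^2 * 26 = 1*26 = 26
  bit 1 = 0: r = r^2 mod 47 = 26^2 = 18
  bit 2 = 1: r = r^2 * 26 mod 47 = 18^2 * 26 = 42*26 = 11
  bit 3 = 0: r = r^2 mod 47 = 11^2 = 27
  bit 4 = 1: r = r^2 * 26 mod 47 = 27^2 * 26 = 24*26 = 13
  -> A = 13
B = 26^6 mod 47  (bits of 6 = 110)
  bit 0 = 1: r = r^2 * 26 mod 47 = 1^2 * 26 = 1*26 = 26
  bit 1 = 1: r = r^2 * 26 mod 47 = 26^2 * 26 = 18*26 = 45
  bit 2 = 0: r = r^2 mod 47 = 45^2 = 4
  -> B = 4
s = B^a = 4^21 mod 47  (bits of 21 = 10101)
  bit 0 = 1: r = r^2 * 4 mod 47 = 1^2 * 4 = 1*4 = 4
  bit 1 = 0: r = r^2 mod 47 = 4^2 = 16
  bit 2 = 1: r = r^2 * 4 mod 47 = 16^2 * 4 = 21*4 = 37
  bit 3 = 0: r = r^2 mod 47 = 37^2 = 6
  bit 4 = 1: r = r^2 * 4 mod 47 = 6^2 * 4 = 36*4 = 3
  -> s = B^a = 3

Answer: 13 4 3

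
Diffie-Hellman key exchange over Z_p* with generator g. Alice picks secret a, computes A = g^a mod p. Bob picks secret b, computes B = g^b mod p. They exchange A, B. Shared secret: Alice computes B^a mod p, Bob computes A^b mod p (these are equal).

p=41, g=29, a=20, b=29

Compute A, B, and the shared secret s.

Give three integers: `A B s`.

Answer: 40 11 40

Derivation:
A = 29^20 mod 41  (bits of 20 = 10100)
  bit 0 = 1: r = r^2 * 29 mod 41 = 1^2 * 29 = 1*29 = 29
  bit 1 = 0: r = r^2 mod 41 = 29^2 = 21
  bit 2 = 1: r = r^2 * 29 mod 41 = 21^2 * 29 = 31*29 = 38
  bit 3 = 0: r = r^2 mod 41 = 38^2 = 9
  bit 4 = 0: r = r^2 mod 41 = 9^2 = 40
  -> A = 40
B = 29^29 mod 41  (bits of 29 = 11101)
  bit 0 = 1: r = r^2 * 29 mod 41 = 1^2 * 29 = 1*29 = 29
  bit 1 = 1: r = r^2 * 29 mod 41 = 29^2 * 29 = 21*29 = 35
  bit 2 = 1: r = r^2 * 29 mod 41 = 35^2 * 29 = 36*29 = 19
  bit 3 = 0: r = r^2 mod 41 = 19^2 = 33
  bit 4 = 1: r = r^2 * 29 mod 41 = 33^2 * 29 = 23*29 = 11
  -> B = 11
s = B^a = 11^20 mod 41  (bits of 20 = 10100)
  bit 0 = 1: r = r^2 * 11 mod 41 = 1^2 * 11 = 1*11 = 11
  bit 1 = 0: r = r^2 mod 41 = 11^2 = 39
  bit 2 = 1: r = r^2 * 11 mod 41 = 39^2 * 11 = 4*11 = 3
  bit 3 = 0: r = r^2 mod 41 = 3^2 = 9
  bit 4 = 0: r = r^2 mod 41 = 9^2 = 40
  -> s = B^a = 40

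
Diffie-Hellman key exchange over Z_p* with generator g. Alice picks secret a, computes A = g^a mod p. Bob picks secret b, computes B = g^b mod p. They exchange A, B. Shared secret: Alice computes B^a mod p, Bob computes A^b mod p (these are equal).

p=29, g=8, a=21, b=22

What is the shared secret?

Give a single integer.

A = 8^21 mod 29  (bits of 21 = 10101)
  bit 0 = 1: r = r^2 * 8 mod 29 = 1^2 * 8 = 1*8 = 8
  bit 1 = 0: r = r^2 mod 29 = 8^2 = 6
  bit 2 = 1: r = r^2 * 8 mod 29 = 6^2 * 8 = 7*8 = 27
  bit 3 = 0: r = r^2 mod 29 = 27^2 = 4
  bit 4 = 1: r = r^2 * 8 mod 29 = 4^2 * 8 = 16*8 = 12
  -> A = 12
B = 8^22 mod 29  (bits of 22 = 10110)
  bit 0 = 1: r = r^2 * 8 mod 29 = 1^2 * 8 = 1*8 = 8
  bit 1 = 0: r = r^2 mod 29 = 8^2 = 6
  bit 2 = 1: r = r^2 * 8 mod 29 = 6^2 * 8 = 7*8 = 27
  bit 3 = 1: r = r^2 * 8 mod 29 = 27^2 * 8 = 4*8 = 3
  bit 4 = 0: r = r^2 mod 29 = 3^2 = 9
  -> B = 9
s = B^a = 9^21 mod 29  (bits of 21 = 10101)
  bit 0 = 1: r = r^2 * 9 mod 29 = 1^2 * 9 = 1*9 = 9
  bit 1 = 0: r = r^2 mod 29 = 9^2 = 23
  bit 2 = 1: r = r^2 * 9 mod 29 = 23^2 * 9 = 7*9 = 5
  bit 3 = 0: r = r^2 mod 29 = 5^2 = 25
  bit 4 = 1: r = r^2 * 9 mod 29 = 25^2 * 9 = 16*9 = 28
  -> s = B^a = 28

Answer: 28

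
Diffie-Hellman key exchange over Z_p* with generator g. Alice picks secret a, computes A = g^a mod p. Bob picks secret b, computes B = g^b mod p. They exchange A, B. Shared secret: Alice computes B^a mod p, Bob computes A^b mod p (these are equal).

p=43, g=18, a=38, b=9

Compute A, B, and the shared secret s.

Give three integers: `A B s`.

Answer: 10 32 41

Derivation:
A = 18^38 mod 43  (bits of 38 = 100110)
  bit 0 = 1: r = r^2 * 18 mod 43 = 1^2 * 18 = 1*18 = 18
  bit 1 = 0: r = r^2 mod 43 = 18^2 = 23
  bit 2 = 0: r = r^2 mod 43 = 23^2 = 13
  bit 3 = 1: r = r^2 * 18 mod 43 = 13^2 * 18 = 40*18 = 32
  bit 4 = 1: r = r^2 * 18 mod 43 = 32^2 * 18 = 35*18 = 28
  bit 5 = 0: r = r^2 mod 43 = 28^2 = 10
  -> A = 10
B = 18^9 mod 43  (bits of 9 = 1001)
  bit 0 = 1: r = r^2 * 18 mod 43 = 1^2 * 18 = 1*18 = 18
  bit 1 = 0: r = r^2 mod 43 = 18^2 = 23
  bit 2 = 0: r = r^2 mod 43 = 23^2 = 13
  bit 3 = 1: r = r^2 * 18 mod 43 = 13^2 * 18 = 40*18 = 32
  -> B = 32
s = B^a = 32^38 mod 43  (bits of 38 = 100110)
  bit 0 = 1: r = r^2 * 32 mod 43 = 1^2 * 32 = 1*32 = 32
  bit 1 = 0: r = r^2 mod 43 = 32^2 = 35
  bit 2 = 0: r = r^2 mod 43 = 35^2 = 21
  bit 3 = 1: r = r^2 * 32 mod 43 = 21^2 * 32 = 11*32 = 8
  bit 4 = 1: r = r^2 * 32 mod 43 = 8^2 * 32 = 21*32 = 27
  bit 5 = 0: r = r^2 mod 43 = 27^2 = 41
  -> s = B^a = 41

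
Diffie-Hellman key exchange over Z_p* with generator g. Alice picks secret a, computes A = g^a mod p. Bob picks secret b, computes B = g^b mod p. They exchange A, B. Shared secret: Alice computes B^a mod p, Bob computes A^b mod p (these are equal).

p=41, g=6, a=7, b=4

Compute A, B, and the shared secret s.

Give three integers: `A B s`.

Answer: 29 25 31

Derivation:
A = 6^7 mod 41  (bits of 7 = 111)
  bit 0 = 1: r = r^2 * 6 mod 41 = 1^2 * 6 = 1*6 = 6
  bit 1 = 1: r = r^2 * 6 mod 41 = 6^2 * 6 = 36*6 = 11
  bit 2 = 1: r = r^2 * 6 mod 41 = 11^2 * 6 = 39*6 = 29
  -> A = 29
B = 6^4 mod 41  (bits of 4 = 100)
  bit 0 = 1: r = r^2 * 6 mod 41 = 1^2 * 6 = 1*6 = 6
  bit 1 = 0: r = r^2 mod 41 = 6^2 = 36
  bit 2 = 0: r = r^2 mod 41 = 36^2 = 25
  -> B = 25
s = B^a = 25^7 mod 41  (bits of 7 = 111)
  bit 0 = 1: r = r^2 * 25 mod 41 = 1^2 * 25 = 1*25 = 25
  bit 1 = 1: r = r^2 * 25 mod 41 = 25^2 * 25 = 10*25 = 4
  bit 2 = 1: r = r^2 * 25 mod 41 = 4^2 * 25 = 16*25 = 31
  -> s = B^a = 31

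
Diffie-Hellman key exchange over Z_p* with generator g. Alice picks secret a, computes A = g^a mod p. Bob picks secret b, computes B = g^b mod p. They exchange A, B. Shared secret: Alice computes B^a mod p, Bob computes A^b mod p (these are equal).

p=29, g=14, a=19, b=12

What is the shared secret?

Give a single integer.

Answer: 20

Derivation:
A = 14^19 mod 29  (bits of 19 = 10011)
  bit 0 = 1: r = r^2 * 14 mod 29 = 1^2 * 14 = 1*14 = 14
  bit 1 = 0: r = r^2 mod 29 = 14^2 = 22
  bit 2 = 0: r = r^2 mod 29 = 22^2 = 20
  bit 3 = 1: r = r^2 * 14 mod 29 = 20^2 * 14 = 23*14 = 3
  bit 4 = 1: r = r^2 * 14 mod 29 = 3^2 * 14 = 9*14 = 10
  -> A = 10
B = 14^12 mod 29  (bits of 12 = 1100)
  bit 0 = 1: r = r^2 * 14 mod 29 = 1^2 * 14 = 1*14 = 14
  bit 1 = 1: r = r^2 * 14 mod 29 = 14^2 * 14 = 22*14 = 18
  bit 2 = 0: r = r^2 mod 29 = 18^2 = 5
  bit 3 = 0: r = r^2 mod 29 = 5^2 = 25
  -> B = 25
s = B^a = 25^19 mod 29  (bits of 19 = 10011)
  bit 0 = 1: r = r^2 * 25 mod 29 = 1^2 * 25 = 1*25 = 25
  bit 1 = 0: r = r^2 mod 29 = 25^2 = 16
  bit 2 = 0: r = r^2 mod 29 = 16^2 = 24
  bit 3 = 1: r = r^2 * 25 mod 29 = 24^2 * 25 = 25*25 = 16
  bit 4 = 1: r = r^2 * 25 mod 29 = 16^2 * 25 = 24*25 = 20
  -> s = B^a = 20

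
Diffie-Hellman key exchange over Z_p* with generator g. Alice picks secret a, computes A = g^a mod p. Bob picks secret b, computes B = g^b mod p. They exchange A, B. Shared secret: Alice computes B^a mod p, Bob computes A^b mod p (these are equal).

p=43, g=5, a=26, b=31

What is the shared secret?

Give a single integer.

Answer: 13

Derivation:
A = 5^26 mod 43  (bits of 26 = 11010)
  bit 0 = 1: r = r^2 * 5 mod 43 = 1^2 * 5 = 1*5 = 5
  bit 1 = 1: r = r^2 * 5 mod 43 = 5^2 * 5 = 25*5 = 39
  bit 2 = 0: r = r^2 mod 43 = 39^2 = 16
  bit 3 = 1: r = r^2 * 5 mod 43 = 16^2 * 5 = 41*5 = 33
  bit 4 = 0: r = r^2 mod 43 = 33^2 = 14
  -> A = 14
B = 5^31 mod 43  (bits of 31 = 11111)
  bit 0 = 1: r = r^2 * 5 mod 43 = 1^2 * 5 = 1*5 = 5
  bit 1 = 1: r = r^2 * 5 mod 43 = 5^2 * 5 = 25*5 = 39
  bit 2 = 1: r = r^2 * 5 mod 43 = 39^2 * 5 = 16*5 = 37
  bit 3 = 1: r = r^2 * 5 mod 43 = 37^2 * 5 = 36*5 = 8
  bit 4 = 1: r = r^2 * 5 mod 43 = 8^2 * 5 = 21*5 = 19
  -> B = 19
s = B^a = 19^26 mod 43  (bits of 26 = 11010)
  bit 0 = 1: r = r^2 * 19 mod 43 = 1^2 * 19 = 1*19 = 19
  bit 1 = 1: r = r^2 * 19 mod 43 = 19^2 * 19 = 17*19 = 22
  bit 2 = 0: r = r^2 mod 43 = 22^2 = 11
  bit 3 = 1: r = r^2 * 19 mod 43 = 11^2 * 19 = 35*19 = 20
  bit 4 = 0: r = r^2 mod 43 = 20^2 = 13
  -> s = B^a = 13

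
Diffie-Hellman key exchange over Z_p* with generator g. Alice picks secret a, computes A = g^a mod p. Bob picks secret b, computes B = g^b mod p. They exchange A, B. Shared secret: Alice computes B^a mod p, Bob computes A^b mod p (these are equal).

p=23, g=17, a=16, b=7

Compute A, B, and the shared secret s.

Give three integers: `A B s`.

A = 17^16 mod 23  (bits of 16 = 10000)
  bit 0 = 1: r = r^2 * 17 mod 23 = 1^2 * 17 = 1*17 = 17
  bit 1 = 0: r = r^2 mod 23 = 17^2 = 13
  bit 2 = 0: r = r^2 mod 23 = 13^2 = 8
  bit 3 = 0: r = r^2 mod 23 = 8^2 = 18
  bit 4 = 0: r = r^2 mod 23 = 18^2 = 2
  -> A = 2
B = 17^7 mod 23  (bits of 7 = 111)
  bit 0 = 1: r = r^2 * 17 mod 23 = 1^2 * 17 = 1*17 = 17
  bit 1 = 1: r = r^2 * 17 mod 23 = 17^2 * 17 = 13*17 = 14
  bit 2 = 1: r = r^2 * 17 mod 23 = 14^2 * 17 = 12*17 = 20
  -> B = 20
s = B^a = 20^16 mod 23  (bits of 16 = 10000)
  bit 0 = 1: r = r^2 * 20 mod 23 = 1^2 * 20 = 1*20 = 20
  bit 1 = 0: r = r^2 mod 23 = 20^2 = 9
  bit 2 = 0: r = r^2 mod 23 = 9^2 = 12
  bit 3 = 0: r = r^2 mod 23 = 12^2 = 6
  bit 4 = 0: r = r^2 mod 23 = 6^2 = 13
  -> s = B^a = 13

Answer: 2 20 13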